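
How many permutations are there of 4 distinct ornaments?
4! = 24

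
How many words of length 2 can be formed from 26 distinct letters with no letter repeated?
P(26,2) = 26!/(26-2)! = 650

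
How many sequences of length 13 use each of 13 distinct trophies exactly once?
13! = 6227020800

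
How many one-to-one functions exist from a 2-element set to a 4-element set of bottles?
P(4,2) = 4!/(4-2)! = 12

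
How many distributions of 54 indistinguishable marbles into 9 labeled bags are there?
C(54+9-1, 9-1) = C(62, 8) = 3381098545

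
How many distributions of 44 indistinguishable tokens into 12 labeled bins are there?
C(44+12-1, 12-1) = C(55, 11) = 119653565850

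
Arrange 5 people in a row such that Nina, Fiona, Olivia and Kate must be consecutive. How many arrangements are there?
Treat the 4 as one block: (5-4+1)! × 4! = 2 × 24 = 48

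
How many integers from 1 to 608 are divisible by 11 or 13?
⌊608/11⌋ + ⌊608/13⌋ - ⌊608/143⌋ = 55 + 46 - 4 = 97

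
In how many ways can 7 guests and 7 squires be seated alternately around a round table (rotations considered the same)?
Fix one of the guests: (7-1)! ways for the remaining guests, × 7! ways for the squires = 720 × 5040 = 3628800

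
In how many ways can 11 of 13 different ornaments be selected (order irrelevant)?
C(13,11) = 13!/(11!×2!) = 78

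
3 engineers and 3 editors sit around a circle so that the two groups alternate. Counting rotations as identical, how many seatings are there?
Fix one of the engineers: (3-1)! ways for the remaining engineers, × 3! ways for the editors = 2 × 6 = 12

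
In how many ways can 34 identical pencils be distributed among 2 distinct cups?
C(34+2-1, 2-1) = C(35, 1) = 35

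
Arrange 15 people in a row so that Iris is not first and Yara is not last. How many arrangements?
By inclusion-exclusion: 15! - 2×(15-1)! + (15-2)! = 1307674368000 - 174356582400 + 6227020800 = 1139544806400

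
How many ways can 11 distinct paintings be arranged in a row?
11! = 39916800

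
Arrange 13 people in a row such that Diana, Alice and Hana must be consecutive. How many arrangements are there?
Treat the 3 as one block: (13-3+1)! × 3! = 39916800 × 6 = 239500800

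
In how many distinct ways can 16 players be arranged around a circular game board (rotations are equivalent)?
Circular: fix one position, arrange the rest. (16-1)! = 1307674368000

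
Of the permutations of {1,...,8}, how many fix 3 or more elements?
Exactly j fixed points: C(8,j)·!(8-j); sum over j ≥ 3 (derangement numbers via !m = (m-1)·(!(m-1) + !(m-2)): !0..!5 = 1, 0, 1, 2, 9, 44). Σ_{j=3}^{8} C(8,j)·!(8-j) = C(8,3)·!5 + C(8,4)·!4 + C(8,5)·!3 + C(8,6)·!2 + C(8,7)·!1 + C(8,8)·!0 = 56·44 + 70·9 + 56·2 + 28·1 + 8·0 + 1·1 = 3235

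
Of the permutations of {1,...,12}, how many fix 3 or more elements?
Exactly j fixed points: C(12,j)·!(12-j); sum over j ≥ 3 (derangement numbers via !m = (m-1)·(!(m-1) + !(m-2)): !0..!9 = 1, 0, 1, 2, 9, 44, 265, 1854, 14833, 133496). Σ_{j=3}^{12} C(12,j)·!(12-j) = C(12,3)·!9 + C(12,4)·!8 + C(12,5)·!7 + C(12,6)·!6 + C(12,7)·!5 + C(12,8)·!4 + C(12,9)·!3 + C(12,10)·!2 + C(12,11)·!1 + C(12,12)·!0 = 220·133496 + 495·14833 + 792·1854 + 924·265 + 792·44 + 495·9 + 220·2 + 66·1 + 12·0 + 1·1 = 38464493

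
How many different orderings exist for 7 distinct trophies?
7! = 5040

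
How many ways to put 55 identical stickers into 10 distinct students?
C(55+10-1, 10-1) = C(64, 9) = 27540584512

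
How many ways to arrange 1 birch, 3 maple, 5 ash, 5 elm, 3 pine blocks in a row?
17! / (1! × 3! × 5! × 5! × 3!) = 686125440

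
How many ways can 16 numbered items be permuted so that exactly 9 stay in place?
Choose the 9 fixed points C(16,9) = 11440, derange the rest: !7 = Σ_{j=0}^{7} (-1)^j·7!/j! = 5040 - 5040 + 2520 - 840 + 210 - 42 + 7 - 1 = 1854. Product = 11440 × 1854 = 21209760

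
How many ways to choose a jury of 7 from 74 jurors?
C(74,7) = 74!/(7!×67!) = 1799579064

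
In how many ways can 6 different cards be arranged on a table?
6! = 720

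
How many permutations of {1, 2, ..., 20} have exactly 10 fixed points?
Choose the 10 fixed points C(20,10) = 184756, derange the rest: !10 = Σ_{j=0}^{10} (-1)^j·10!/j! = 3628800 - 3628800 + 1814400 - 604800 + 151200 - 30240 + 5040 - 720 + 90 - 10 + 1 = 1334961. Product = 184756 × 1334961 = 246642054516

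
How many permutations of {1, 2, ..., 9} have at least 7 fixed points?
Exactly j fixed points: C(9,j)·!(9-j); sum over j ≥ 7 (derangement numbers via !m = (m-1)·(!(m-1) + !(m-2)): !0..!2 = 1, 0, 1). Σ_{j=7}^{9} C(9,j)·!(9-j) = C(9,7)·!2 + C(9,8)·!1 + C(9,9)·!0 = 36·1 + 9·0 + 1·1 = 37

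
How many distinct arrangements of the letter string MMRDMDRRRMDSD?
13! / (4! × 1! × 4! × 4!) = 450450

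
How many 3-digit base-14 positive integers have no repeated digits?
First digit: 13 choices (nonzero). Then descending: 13 × 13 × 12 = 2028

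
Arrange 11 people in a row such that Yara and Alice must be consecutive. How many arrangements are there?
Treat the 2 as one block: (11-2+1)! × 2! = 3628800 × 2 = 7257600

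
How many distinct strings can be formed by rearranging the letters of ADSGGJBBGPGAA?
13! / (1! × 1! × 2! × 1! × 3! × 4! × 1!) = 21621600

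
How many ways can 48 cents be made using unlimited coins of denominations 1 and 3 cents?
Coefficient of x^48 in 1/(1-x^1) · 1/(1-x^3). Use j coins of 3 for j = 0..⌊48/3⌋ = 16, the rest in 1s: 16 + 1 = 17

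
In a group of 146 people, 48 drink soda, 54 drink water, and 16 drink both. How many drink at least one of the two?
|A∪B| = |A| + |B| - |A∩B| = 48 + 54 - 16 = 86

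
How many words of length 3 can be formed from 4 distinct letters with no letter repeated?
P(4,3) = 4!/(4-3)! = 24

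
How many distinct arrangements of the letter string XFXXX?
5! / (4! × 1!) = 5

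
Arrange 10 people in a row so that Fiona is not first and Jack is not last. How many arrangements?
By inclusion-exclusion: 10! - 2×(10-1)! + (10-2)! = 3628800 - 725760 + 40320 = 2943360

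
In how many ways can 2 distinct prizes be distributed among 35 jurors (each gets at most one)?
P(35,2) = 35!/(35-2)! = 1190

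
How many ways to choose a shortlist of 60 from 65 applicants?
C(65,60) = 65!/(60!×5!) = 8259888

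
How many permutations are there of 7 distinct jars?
7! = 5040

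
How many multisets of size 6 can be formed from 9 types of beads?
C(6+9-1, 9-1) = C(14, 8) = 3003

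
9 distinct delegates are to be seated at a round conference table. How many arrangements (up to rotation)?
Circular: fix one position, arrange the rest. (9-1)! = 40320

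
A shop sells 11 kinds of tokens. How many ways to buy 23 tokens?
C(23+11-1, 11-1) = C(33, 10) = 92561040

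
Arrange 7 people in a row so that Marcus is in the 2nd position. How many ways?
Fix one position: (7-1)! = 720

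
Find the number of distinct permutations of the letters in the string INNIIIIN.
8! / (3! × 5!) = 56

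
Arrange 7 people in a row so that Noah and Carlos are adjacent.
Treat as block: (7-1)! × 2! = 720 × 2 = 1440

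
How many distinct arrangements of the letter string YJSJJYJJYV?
10! / (1! × 5! × 3! × 1!) = 5040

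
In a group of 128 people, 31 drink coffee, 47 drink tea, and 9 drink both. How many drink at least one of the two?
|A∪B| = |A| + |B| - |A∩B| = 31 + 47 - 9 = 69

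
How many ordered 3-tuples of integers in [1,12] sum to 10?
Coefficient of x^10 in (x + x² + ... + x^12)^3. By inclusion-exclusion on dice exceeding 12: Σ_j (-1)^j C(3,j)·C(10-1-12j, 2) = C(3,0)·C(9,2) = 1·36 = 36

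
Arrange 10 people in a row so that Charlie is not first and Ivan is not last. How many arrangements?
By inclusion-exclusion: 10! - 2×(10-1)! + (10-2)! = 3628800 - 725760 + 40320 = 2943360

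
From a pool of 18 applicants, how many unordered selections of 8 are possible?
C(18,8) = 18!/(8!×10!) = 43758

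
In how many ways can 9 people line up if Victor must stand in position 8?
Fix one position: (9-1)! = 40320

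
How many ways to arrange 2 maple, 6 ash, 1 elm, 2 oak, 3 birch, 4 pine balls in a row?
18! / (2! × 6! × 1! × 2! × 3! × 4!) = 15437822400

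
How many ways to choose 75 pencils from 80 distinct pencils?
C(80,75) = 80!/(75!×5!) = 24040016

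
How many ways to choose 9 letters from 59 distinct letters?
C(59,9) = 59!/(9!×50!) = 12565671261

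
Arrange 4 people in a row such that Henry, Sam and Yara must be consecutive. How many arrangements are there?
Treat the 3 as one block: (4-3+1)! × 3! = 2 × 6 = 12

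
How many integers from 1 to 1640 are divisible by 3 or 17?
⌊1640/3⌋ + ⌊1640/17⌋ - ⌊1640/51⌋ = 546 + 96 - 32 = 610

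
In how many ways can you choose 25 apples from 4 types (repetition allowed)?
C(25+4-1, 4-1) = C(28, 3) = 3276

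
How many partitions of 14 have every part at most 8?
Let r_j(i) = number of partitions of i into parts ≤ j, for i = 0..14. r_1(i) = 1 for all i; r_j(i) = r_{j-1}(i) + r_j(i-j). Rows j = 2..8: ≤2: 1 1 2 2 3 3 4 4 5 5 6 6 7 7 8; ≤3: 1 1 2 3 4 5 7 8 10 12 14 16 19 21 24; ≤4: 1 1 2 3 5 6 9 11 15 18 23 27 34 39 47; ≤5: 1 1 2 3 5 7 10 13 18 23 30 37 47 57 70; ≤6: 1 1 2 3 5 7 11 14 20 26 35 44 58 71 90; ≤7: 1 1 2 3 5 7 11 15 21 28 38 49 65 82 105; ≤8: 1 1 2 3 5 7 11 15 22 29 40 52 70 89 116. r_8(14) = 116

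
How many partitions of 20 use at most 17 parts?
By conjugation, equals partitions of 20 into parts ≤ 17. Let r_j(i) = number of partitions of i into parts ≤ j, for i = 0..20. r_1(i) = 1 for all i; r_j(i) = r_{j-1}(i) + r_j(i-j). Rows j = 2..17: ≤2: 1 1 2 2 3 3 4 4 5 5 6 6 7 7 8 8 9 9 10 10 11; ≤3: 1 1 2 3 4 5 7 8 10 12 14 16 19 21 24 27 30 33 37 40 44; ≤4: 1 1 2 3 5 6 9 11 15 18 23 27 34 39 47 54 64 72 84 94 108; ≤5: 1 1 2 3 5 7 10 13 18 23 30 37 47 57 70 84 101 119 141 164 192; ≤6: 1 1 2 3 5 7 11 14 20 26 35 44 58 71 90 110 136 163 199 235 282; ≤7: 1 1 2 3 5 7 11 15 21 28 38 49 65 82 105 131 164 201 248 300 364; ≤8: 1 1 2 3 5 7 11 15 22 29 40 52 70 89 116 146 186 230 288 352 434; ≤9: 1 1 2 3 5 7 11 15 22 30 41 54 73 94 123 157 201 252 318 393 488; ≤10: 1 1 2 3 5 7 11 15 22 30 42 55 75 97 128 164 212 267 340 423 530; ≤11: 1 1 2 3 5 7 11 15 22 30 42 56 76 99 131 169 219 278 355 445 560; ≤12: 1 1 2 3 5 7 11 15 22 30 42 56 77 100 133 172 224 285 366 460 582; ≤13: 1 1 2 3 5 7 11 15 22 30 42 56 77 101 134 174 227 290 373 471 597; ≤14: 1 1 2 3 5 7 11 15 22 30 42 56 77 101 135 175 229 293 378 478 608; ≤15: 1 1 2 3 5 7 11 15 22 30 42 56 77 101 135 176 230 295 381 483 615; ≤16: 1 1 2 3 5 7 11 15 22 30 42 56 77 101 135 176 231 296 383 486 620; ≤17: 1 1 2 3 5 7 11 15 22 30 42 56 77 101 135 176 231 297 384 488 623. r_17(20) = 623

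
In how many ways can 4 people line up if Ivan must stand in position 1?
Fix one position: (4-1)! = 6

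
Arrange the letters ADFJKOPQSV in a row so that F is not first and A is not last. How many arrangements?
By inclusion-exclusion: 10! - 2×(10-1)! + (10-2)! = 3628800 - 725760 + 40320 = 2943360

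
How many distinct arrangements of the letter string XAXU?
4! / (1! × 2! × 1!) = 12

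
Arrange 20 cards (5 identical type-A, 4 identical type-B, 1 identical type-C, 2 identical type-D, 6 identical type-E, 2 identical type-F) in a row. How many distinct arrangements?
20! / (5! × 4! × 1! × 2! × 6! × 2!) = 293318625600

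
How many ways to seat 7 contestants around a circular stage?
Circular: fix one position, arrange the rest. (7-1)! = 720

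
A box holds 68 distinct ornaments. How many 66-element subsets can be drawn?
C(68,66) = 68!/(66!×2!) = 2278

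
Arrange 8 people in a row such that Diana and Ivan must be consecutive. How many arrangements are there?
Treat the 2 as one block: (8-2+1)! × 2! = 5040 × 2 = 10080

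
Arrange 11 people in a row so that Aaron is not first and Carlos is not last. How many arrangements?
By inclusion-exclusion: 11! - 2×(11-1)! + (11-2)! = 39916800 - 7257600 + 362880 = 33022080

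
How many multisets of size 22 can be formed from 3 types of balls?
C(22+3-1, 3-1) = C(24, 2) = 276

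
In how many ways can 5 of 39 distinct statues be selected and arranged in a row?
P(39,5) = 39!/(39-5)! = 69090840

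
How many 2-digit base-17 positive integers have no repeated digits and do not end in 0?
Last digit: 16 nonzero choices. First digit: 15 (nonzero, ≠last). Middle 0: P(15,0) = 1. Total = 240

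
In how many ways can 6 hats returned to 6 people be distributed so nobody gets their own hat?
!6 = Σ_{j=0}^{6} (-1)^j·6!/j! = 720 - 720 + 360 - 120 + 30 - 6 + 1 = 265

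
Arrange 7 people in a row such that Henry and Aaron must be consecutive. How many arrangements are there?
Treat the 2 as one block: (7-2+1)! × 2! = 720 × 2 = 1440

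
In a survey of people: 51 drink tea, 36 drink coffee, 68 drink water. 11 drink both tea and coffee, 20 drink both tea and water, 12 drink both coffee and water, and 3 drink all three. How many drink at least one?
|A∪B∪C| = 51+36+68-11-20-12+3 = 115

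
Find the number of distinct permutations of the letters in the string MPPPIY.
6! / (1! × 1! × 1! × 3!) = 120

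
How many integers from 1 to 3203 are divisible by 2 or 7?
⌊3203/2⌋ + ⌊3203/7⌋ - ⌊3203/14⌋ = 1601 + 457 - 228 = 1830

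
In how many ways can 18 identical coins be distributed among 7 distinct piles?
C(18+7-1, 7-1) = C(24, 6) = 134596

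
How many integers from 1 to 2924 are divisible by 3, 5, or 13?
⌊2924/3⌋+⌊2924/5⌋+⌊2924/13⌋ - ⌊2924/15⌋-⌊2924/39⌋-⌊2924/65⌋ + ⌊2924/195⌋ = 974+584+224 - 194-74-44 + 14 = 1484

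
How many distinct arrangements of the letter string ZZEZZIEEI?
9! / (4! × 3! × 2!) = 1260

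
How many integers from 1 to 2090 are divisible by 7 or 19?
⌊2090/7⌋ + ⌊2090/19⌋ - ⌊2090/133⌋ = 298 + 110 - 15 = 393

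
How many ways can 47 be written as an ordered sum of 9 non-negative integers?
C(47+9-1, 9-1) = C(55, 8) = 1217566350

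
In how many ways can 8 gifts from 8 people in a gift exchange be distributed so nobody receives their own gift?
!8 = Σ_{j=0}^{8} (-1)^j·8!/j! = 40320 - 40320 + 20160 - 6720 + 1680 - 336 + 56 - 8 + 1 = 14833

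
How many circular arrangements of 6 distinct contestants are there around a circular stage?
Circular: fix one position, arrange the rest. (6-1)! = 120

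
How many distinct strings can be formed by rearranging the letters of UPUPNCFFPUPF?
12! / (1! × 1! × 3! × 4! × 3!) = 554400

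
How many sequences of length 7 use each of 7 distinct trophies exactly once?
7! = 5040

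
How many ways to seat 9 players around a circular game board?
Circular: fix one position, arrange the rest. (9-1)! = 40320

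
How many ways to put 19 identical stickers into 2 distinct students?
C(19+2-1, 2-1) = C(20, 1) = 20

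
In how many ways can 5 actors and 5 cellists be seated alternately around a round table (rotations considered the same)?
Fix one of the actors: (5-1)! ways for the remaining actors, × 5! ways for the cellists = 24 × 120 = 2880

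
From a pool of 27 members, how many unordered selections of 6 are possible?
C(27,6) = 27!/(6!×21!) = 296010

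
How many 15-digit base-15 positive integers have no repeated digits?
First digit: 14 choices (nonzero). Then descending: 14 × 14 × 13 × 12 × 11 × 10 × 9 × 8 × 7 × 6 × 5 × 4 × 3 × 2 × 1 = 1220496076800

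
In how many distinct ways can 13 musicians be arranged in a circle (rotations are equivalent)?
Circular: fix one position, arrange the rest. (13-1)! = 479001600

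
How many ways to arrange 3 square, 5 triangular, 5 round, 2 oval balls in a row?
15! / (3! × 5! × 5! × 2!) = 7567560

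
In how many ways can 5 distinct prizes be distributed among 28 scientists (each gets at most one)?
P(28,5) = 28!/(28-5)! = 11793600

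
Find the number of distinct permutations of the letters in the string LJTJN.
5! / (1! × 1! × 2! × 1!) = 60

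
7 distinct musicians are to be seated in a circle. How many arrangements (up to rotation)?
Circular: fix one position, arrange the rest. (7-1)! = 720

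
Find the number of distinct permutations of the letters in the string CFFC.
4! / (2! × 2!) = 6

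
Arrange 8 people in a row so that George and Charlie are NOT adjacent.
Total - adjacent = 8! - (8-1)!×2 = 40320 - 10080 = 30240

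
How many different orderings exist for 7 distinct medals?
7! = 5040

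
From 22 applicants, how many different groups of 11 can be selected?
C(22,11) = 22!/(11!×11!) = 705432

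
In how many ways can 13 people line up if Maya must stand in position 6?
Fix one position: (13-1)! = 479001600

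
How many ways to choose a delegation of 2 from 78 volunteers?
C(78,2) = 78!/(2!×76!) = 3003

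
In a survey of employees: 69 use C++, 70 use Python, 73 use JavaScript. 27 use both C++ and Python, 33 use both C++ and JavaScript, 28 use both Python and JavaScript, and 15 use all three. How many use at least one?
|A∪B∪C| = 69+70+73-27-33-28+15 = 139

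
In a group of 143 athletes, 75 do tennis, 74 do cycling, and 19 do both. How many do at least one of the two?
|A∪B| = |A| + |B| - |A∩B| = 75 + 74 - 19 = 130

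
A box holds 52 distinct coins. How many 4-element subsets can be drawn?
C(52,4) = 52!/(4!×48!) = 270725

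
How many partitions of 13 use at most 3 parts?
By conjugation, equals partitions of 13 into parts ≤ 3. Let r_j(i) = number of partitions of i into parts ≤ j, for i = 0..13. r_1(i) = 1 for all i; r_j(i) = r_{j-1}(i) + r_j(i-j). Rows j = 2..3: ≤2: 1 1 2 2 3 3 4 4 5 5 6 6 7 7; ≤3: 1 1 2 3 4 5 7 8 10 12 14 16 19 21. r_3(13) = 21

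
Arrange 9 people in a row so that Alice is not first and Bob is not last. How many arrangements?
By inclusion-exclusion: 9! - 2×(9-1)! + (9-2)! = 362880 - 80640 + 5040 = 287280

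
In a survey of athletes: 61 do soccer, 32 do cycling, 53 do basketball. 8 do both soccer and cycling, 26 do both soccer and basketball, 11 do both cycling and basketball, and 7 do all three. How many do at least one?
|A∪B∪C| = 61+32+53-8-26-11+7 = 108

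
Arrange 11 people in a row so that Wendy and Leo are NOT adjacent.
Total - adjacent = 11! - (11-1)!×2 = 39916800 - 7257600 = 32659200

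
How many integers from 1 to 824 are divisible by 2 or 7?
⌊824/2⌋ + ⌊824/7⌋ - ⌊824/14⌋ = 412 + 117 - 58 = 471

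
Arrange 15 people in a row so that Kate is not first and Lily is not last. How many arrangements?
By inclusion-exclusion: 15! - 2×(15-1)! + (15-2)! = 1307674368000 - 174356582400 + 6227020800 = 1139544806400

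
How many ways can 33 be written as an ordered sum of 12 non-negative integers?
C(33+12-1, 12-1) = C(44, 11) = 7669339132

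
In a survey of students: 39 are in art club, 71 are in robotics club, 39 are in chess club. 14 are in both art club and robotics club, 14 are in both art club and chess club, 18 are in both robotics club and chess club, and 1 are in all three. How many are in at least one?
|A∪B∪C| = 39+71+39-14-14-18+1 = 104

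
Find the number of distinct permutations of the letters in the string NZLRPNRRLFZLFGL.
15! / (2! × 2! × 1! × 3! × 2! × 4! × 1!) = 1135134000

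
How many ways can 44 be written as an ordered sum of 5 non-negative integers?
C(44+5-1, 5-1) = C(48, 4) = 194580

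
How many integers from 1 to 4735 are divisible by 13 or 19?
⌊4735/13⌋ + ⌊4735/19⌋ - ⌊4735/247⌋ = 364 + 249 - 19 = 594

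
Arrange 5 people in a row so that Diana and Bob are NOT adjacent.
Total - adjacent = 5! - (5-1)!×2 = 120 - 48 = 72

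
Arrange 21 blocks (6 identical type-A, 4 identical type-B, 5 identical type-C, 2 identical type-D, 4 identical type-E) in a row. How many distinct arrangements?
21! / (6! × 4! × 5! × 2! × 4!) = 513307594800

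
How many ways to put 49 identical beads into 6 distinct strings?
C(49+6-1, 6-1) = C(54, 5) = 3162510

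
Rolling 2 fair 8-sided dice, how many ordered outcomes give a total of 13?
Coefficient of x^13 in (x + x² + ... + x^8)^2. By inclusion-exclusion on dice exceeding 8: Σ_j (-1)^j C(2,j)·C(13-1-8j, 1) = C(2,0)·C(12,1) - C(2,1)·C(4,1) = 1·12 - 2·4 = 4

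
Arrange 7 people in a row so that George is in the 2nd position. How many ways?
Fix one position: (7-1)! = 720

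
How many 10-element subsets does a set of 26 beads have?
C(26,10) = 26!/(10!×16!) = 5311735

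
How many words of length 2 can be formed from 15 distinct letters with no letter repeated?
P(15,2) = 15!/(15-2)! = 210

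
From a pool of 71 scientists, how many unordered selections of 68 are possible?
C(71,68) = 71!/(68!×3!) = 57155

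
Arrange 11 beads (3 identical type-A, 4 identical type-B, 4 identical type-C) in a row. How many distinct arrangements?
11! / (3! × 4! × 4!) = 11550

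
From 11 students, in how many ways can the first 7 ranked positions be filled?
P(11,7) = 11!/(11-7)! = 1663200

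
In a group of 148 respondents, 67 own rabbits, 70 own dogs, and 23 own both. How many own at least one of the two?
|A∪B| = |A| + |B| - |A∩B| = 67 + 70 - 23 = 114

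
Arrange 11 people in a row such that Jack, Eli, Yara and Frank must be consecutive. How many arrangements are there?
Treat the 4 as one block: (11-4+1)! × 4! = 40320 × 24 = 967680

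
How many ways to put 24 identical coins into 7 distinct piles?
C(24+7-1, 7-1) = C(30, 6) = 593775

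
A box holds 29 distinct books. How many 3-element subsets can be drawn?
C(29,3) = 29!/(3!×26!) = 3654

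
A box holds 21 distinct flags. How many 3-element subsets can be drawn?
C(21,3) = 21!/(3!×18!) = 1330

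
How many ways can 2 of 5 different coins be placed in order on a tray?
P(5,2) = 5!/(5-2)! = 20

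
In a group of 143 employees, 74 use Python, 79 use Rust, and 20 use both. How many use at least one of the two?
|A∪B| = |A| + |B| - |A∩B| = 74 + 79 - 20 = 133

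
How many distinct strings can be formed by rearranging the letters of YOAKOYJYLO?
10! / (1! × 3! × 1! × 1! × 1! × 3!) = 100800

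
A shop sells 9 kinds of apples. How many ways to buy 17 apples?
C(17+9-1, 9-1) = C(25, 8) = 1081575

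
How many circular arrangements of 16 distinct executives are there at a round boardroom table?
Circular: fix one position, arrange the rest. (16-1)! = 1307674368000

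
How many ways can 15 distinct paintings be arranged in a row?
15! = 1307674368000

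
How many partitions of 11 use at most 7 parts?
By conjugation, equals partitions of 11 into parts ≤ 7. Let r_j(i) = number of partitions of i into parts ≤ j, for i = 0..11. r_1(i) = 1 for all i; r_j(i) = r_{j-1}(i) + r_j(i-j). Rows j = 2..7: ≤2: 1 1 2 2 3 3 4 4 5 5 6 6; ≤3: 1 1 2 3 4 5 7 8 10 12 14 16; ≤4: 1 1 2 3 5 6 9 11 15 18 23 27; ≤5: 1 1 2 3 5 7 10 13 18 23 30 37; ≤6: 1 1 2 3 5 7 11 14 20 26 35 44; ≤7: 1 1 2 3 5 7 11 15 21 28 38 49. r_7(11) = 49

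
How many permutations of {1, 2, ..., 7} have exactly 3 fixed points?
Choose the 3 fixed points C(7,3) = 35, derange the rest: !4 = Σ_{j=0}^{4} (-1)^j·4!/j! = 24 - 24 + 12 - 4 + 1 = 9. Product = 35 × 9 = 315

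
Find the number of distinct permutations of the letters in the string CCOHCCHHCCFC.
12! / (3! × 1! × 1! × 7!) = 15840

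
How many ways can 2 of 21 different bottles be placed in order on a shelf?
P(21,2) = 21!/(21-2)! = 420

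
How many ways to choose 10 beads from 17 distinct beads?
C(17,10) = 17!/(10!×7!) = 19448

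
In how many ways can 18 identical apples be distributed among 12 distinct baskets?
C(18+12-1, 12-1) = C(29, 11) = 34597290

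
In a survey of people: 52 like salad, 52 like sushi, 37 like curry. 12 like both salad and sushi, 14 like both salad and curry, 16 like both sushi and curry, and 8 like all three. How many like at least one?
|A∪B∪C| = 52+52+37-12-14-16+8 = 107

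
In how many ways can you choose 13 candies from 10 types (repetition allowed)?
C(13+10-1, 10-1) = C(22, 9) = 497420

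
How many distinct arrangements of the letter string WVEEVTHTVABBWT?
14! / (2! × 2! × 1! × 3! × 1! × 3! × 2!) = 302702400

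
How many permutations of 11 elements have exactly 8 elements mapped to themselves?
Choose the 8 fixed points C(11,8) = 165, derange the rest: !3 = Σ_{j=0}^{3} (-1)^j·3!/j! = 6 - 6 + 3 - 1 = 2. Product = 165 × 2 = 330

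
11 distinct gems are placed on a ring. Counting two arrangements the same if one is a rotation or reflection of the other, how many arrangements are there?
(11-1)!/2 = 3628800/2 = 1814400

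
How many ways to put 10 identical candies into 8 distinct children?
C(10+8-1, 8-1) = C(17, 7) = 19448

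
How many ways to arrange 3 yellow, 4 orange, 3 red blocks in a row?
10! / (3! × 4! × 3!) = 4200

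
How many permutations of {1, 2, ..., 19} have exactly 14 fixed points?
Choose the 14 fixed points C(19,14) = 11628, derange the rest: !5 = Σ_{j=0}^{5} (-1)^j·5!/j! = 120 - 120 + 60 - 20 + 5 - 1 = 44. Product = 11628 × 44 = 511632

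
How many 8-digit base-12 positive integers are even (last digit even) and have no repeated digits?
Last∈{0,2,4,6,8,10}. Last=0: 1663200. Last nonzero: 5×10×P(10,6) = 7560000. Total = 9223200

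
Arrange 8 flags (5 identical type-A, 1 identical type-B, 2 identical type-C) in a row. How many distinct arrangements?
8! / (5! × 1! × 2!) = 168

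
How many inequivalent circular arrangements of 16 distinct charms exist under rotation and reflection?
(16-1)!/2 = 1307674368000/2 = 653837184000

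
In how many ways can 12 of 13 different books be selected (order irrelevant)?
C(13,12) = 13!/(12!×1!) = 13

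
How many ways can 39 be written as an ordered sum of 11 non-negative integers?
C(39+11-1, 11-1) = C(49, 10) = 8217822536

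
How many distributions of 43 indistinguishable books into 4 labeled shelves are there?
C(43+4-1, 4-1) = C(46, 3) = 15180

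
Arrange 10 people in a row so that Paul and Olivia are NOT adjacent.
Total - adjacent = 10! - (10-1)!×2 = 3628800 - 725760 = 2903040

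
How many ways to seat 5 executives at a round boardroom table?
Circular: fix one position, arrange the rest. (5-1)! = 24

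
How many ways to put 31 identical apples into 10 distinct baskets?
C(31+10-1, 10-1) = C(40, 9) = 273438880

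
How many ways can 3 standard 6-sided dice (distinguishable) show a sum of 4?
Coefficient of x^4 in (x + x² + ... + x^6)^3. By inclusion-exclusion on dice exceeding 6: Σ_j (-1)^j C(3,j)·C(4-1-6j, 2) = C(3,0)·C(3,2) = 1·3 = 3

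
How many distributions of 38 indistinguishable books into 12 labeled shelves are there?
C(38+12-1, 12-1) = C(49, 11) = 29135916264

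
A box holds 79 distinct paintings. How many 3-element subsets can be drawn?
C(79,3) = 79!/(3!×76!) = 79079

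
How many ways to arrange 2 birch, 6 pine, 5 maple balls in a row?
13! / (2! × 6! × 5!) = 36036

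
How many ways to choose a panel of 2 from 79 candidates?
C(79,2) = 79!/(2!×77!) = 3081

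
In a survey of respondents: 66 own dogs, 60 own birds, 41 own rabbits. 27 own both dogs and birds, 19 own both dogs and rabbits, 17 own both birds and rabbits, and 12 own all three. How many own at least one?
|A∪B∪C| = 66+60+41-27-19-17+12 = 116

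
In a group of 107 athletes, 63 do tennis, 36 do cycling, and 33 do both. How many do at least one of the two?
|A∪B| = |A| + |B| - |A∩B| = 63 + 36 - 33 = 66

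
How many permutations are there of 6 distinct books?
6! = 720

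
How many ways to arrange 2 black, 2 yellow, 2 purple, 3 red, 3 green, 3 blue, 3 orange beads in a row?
18! / (2! × 2! × 2! × 3! × 3! × 3! × 3!) = 617512896000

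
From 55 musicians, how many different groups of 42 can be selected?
C(55,42) = 55!/(42!×13!) = 1451182990950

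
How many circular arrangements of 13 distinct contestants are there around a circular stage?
Circular: fix one position, arrange the rest. (13-1)! = 479001600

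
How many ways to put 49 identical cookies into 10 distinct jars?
C(49+10-1, 10-1) = C(58, 9) = 10648873950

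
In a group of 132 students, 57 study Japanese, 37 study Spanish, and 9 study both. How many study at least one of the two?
|A∪B| = |A| + |B| - |A∩B| = 57 + 37 - 9 = 85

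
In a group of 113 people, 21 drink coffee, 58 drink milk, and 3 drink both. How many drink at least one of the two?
|A∪B| = |A| + |B| - |A∩B| = 21 + 58 - 3 = 76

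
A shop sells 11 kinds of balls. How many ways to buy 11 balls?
C(11+11-1, 11-1) = C(21, 10) = 352716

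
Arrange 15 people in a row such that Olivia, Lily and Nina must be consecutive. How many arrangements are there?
Treat the 3 as one block: (15-3+1)! × 3! = 6227020800 × 6 = 37362124800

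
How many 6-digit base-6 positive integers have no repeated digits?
First digit: 5 choices (nonzero). Then descending: 5 × 5 × 4 × 3 × 2 × 1 = 600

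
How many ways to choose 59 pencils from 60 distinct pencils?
C(60,59) = 60!/(59!×1!) = 60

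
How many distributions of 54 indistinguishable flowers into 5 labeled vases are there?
C(54+5-1, 5-1) = C(58, 4) = 424270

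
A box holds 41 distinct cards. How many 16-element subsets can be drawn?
C(41,16) = 41!/(16!×25!) = 103077446706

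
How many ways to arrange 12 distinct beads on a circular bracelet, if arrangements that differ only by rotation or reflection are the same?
(12-1)!/2 = 39916800/2 = 19958400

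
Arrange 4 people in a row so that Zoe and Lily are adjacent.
Treat as block: (4-1)! × 2! = 6 × 2 = 12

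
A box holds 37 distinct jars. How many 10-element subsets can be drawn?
C(37,10) = 37!/(10!×27!) = 348330136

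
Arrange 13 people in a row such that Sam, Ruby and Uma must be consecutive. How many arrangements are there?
Treat the 3 as one block: (13-3+1)! × 3! = 39916800 × 6 = 239500800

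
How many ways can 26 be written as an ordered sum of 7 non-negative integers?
C(26+7-1, 7-1) = C(32, 6) = 906192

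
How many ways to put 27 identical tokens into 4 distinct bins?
C(27+4-1, 4-1) = C(30, 3) = 4060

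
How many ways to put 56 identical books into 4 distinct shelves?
C(56+4-1, 4-1) = C(59, 3) = 32509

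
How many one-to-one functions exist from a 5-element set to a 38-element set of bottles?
P(38,5) = 38!/(38-5)! = 60233040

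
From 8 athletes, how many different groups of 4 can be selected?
C(8,4) = 8!/(4!×4!) = 70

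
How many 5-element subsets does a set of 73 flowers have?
C(73,5) = 73!/(5!×68!) = 15020334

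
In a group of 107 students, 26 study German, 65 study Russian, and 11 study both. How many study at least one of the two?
|A∪B| = |A| + |B| - |A∩B| = 26 + 65 - 11 = 80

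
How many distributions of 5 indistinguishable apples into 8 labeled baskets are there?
C(5+8-1, 8-1) = C(12, 7) = 792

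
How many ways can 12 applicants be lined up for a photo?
12! = 479001600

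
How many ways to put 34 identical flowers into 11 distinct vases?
C(34+11-1, 11-1) = C(44, 10) = 2481256778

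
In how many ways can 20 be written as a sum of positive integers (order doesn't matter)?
Pentagonal recurrence p(n) = p(n-1) + p(n-2) - p(n-5) - p(n-7) + p(n-12) + p(n-15) - ... gives p(0..19) = 1, 1, 2, 3, 5, 7, 11, 15, 22, 30, 42, 56, 77, 101, 135, 176, 231, 297, 385, 490. p(20) = p(19) + p(18) - p(15) - p(13) + p(8) + p(5) = 490 + 385 - 176 - 101 + 22 + 7 = 627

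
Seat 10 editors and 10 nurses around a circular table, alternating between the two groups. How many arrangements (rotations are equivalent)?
Fix one of the editors: (10-1)! ways for the remaining editors, × 10! ways for the nurses = 362880 × 3628800 = 1316818944000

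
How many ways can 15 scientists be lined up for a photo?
15! = 1307674368000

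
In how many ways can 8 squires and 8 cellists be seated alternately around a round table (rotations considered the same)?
Fix one of the squires: (8-1)! ways for the remaining squires, × 8! ways for the cellists = 5040 × 40320 = 203212800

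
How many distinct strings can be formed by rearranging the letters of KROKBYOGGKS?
11! / (1! × 1! × 1! × 2! × 1! × 3! × 2!) = 1663200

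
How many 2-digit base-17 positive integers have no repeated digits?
First digit: 16 choices (nonzero). Then descending: 16 × 16 = 256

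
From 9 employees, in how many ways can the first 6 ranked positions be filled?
P(9,6) = 9!/(9-6)! = 60480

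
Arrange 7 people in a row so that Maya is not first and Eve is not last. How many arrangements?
By inclusion-exclusion: 7! - 2×(7-1)! + (7-2)! = 5040 - 1440 + 120 = 3720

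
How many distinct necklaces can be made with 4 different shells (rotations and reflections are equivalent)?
(4-1)!/2 = 6/2 = 3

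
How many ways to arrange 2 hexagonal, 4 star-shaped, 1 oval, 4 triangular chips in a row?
11! / (2! × 4! × 1! × 4!) = 34650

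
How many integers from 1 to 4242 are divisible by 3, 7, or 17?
⌊4242/3⌋+⌊4242/7⌋+⌊4242/17⌋ - ⌊4242/21⌋-⌊4242/51⌋-⌊4242/119⌋ + ⌊4242/357⌋ = 1414+606+249 - 202-83-35 + 11 = 1960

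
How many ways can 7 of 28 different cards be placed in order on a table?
P(28,7) = 28!/(28-7)! = 5967561600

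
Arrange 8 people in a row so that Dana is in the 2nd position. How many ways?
Fix one position: (8-1)! = 5040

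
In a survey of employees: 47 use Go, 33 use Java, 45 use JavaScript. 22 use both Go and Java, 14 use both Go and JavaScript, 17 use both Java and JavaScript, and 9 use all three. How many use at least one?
|A∪B∪C| = 47+33+45-22-14-17+9 = 81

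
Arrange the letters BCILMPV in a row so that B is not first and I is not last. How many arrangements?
By inclusion-exclusion: 7! - 2×(7-1)! + (7-2)! = 5040 - 1440 + 120 = 3720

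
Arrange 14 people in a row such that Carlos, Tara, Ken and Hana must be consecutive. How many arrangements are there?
Treat the 4 as one block: (14-4+1)! × 4! = 39916800 × 24 = 958003200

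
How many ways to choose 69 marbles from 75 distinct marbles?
C(75,69) = 75!/(69!×6!) = 201359550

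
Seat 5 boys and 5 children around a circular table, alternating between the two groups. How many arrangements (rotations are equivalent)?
Fix one of the boys: (5-1)! ways for the remaining boys, × 5! ways for the children = 24 × 120 = 2880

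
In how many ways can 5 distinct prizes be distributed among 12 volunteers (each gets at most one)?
P(12,5) = 12!/(12-5)! = 95040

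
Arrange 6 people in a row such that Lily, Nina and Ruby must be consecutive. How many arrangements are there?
Treat the 3 as one block: (6-3+1)! × 3! = 24 × 6 = 144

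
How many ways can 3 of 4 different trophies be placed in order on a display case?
P(4,3) = 4!/(4-3)! = 24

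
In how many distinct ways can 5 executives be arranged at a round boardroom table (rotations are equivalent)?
Circular: fix one position, arrange the rest. (5-1)! = 24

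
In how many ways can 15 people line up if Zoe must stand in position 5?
Fix one position: (15-1)! = 87178291200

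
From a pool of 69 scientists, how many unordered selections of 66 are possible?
C(69,66) = 69!/(66!×3!) = 52394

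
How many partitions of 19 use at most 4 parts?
By conjugation, equals partitions of 19 into parts ≤ 4. Let r_j(i) = number of partitions of i into parts ≤ j, for i = 0..19. r_1(i) = 1 for all i; r_j(i) = r_{j-1}(i) + r_j(i-j). Rows j = 2..4: ≤2: 1 1 2 2 3 3 4 4 5 5 6 6 7 7 8 8 9 9 10 10; ≤3: 1 1 2 3 4 5 7 8 10 12 14 16 19 21 24 27 30 33 37 40; ≤4: 1 1 2 3 5 6 9 11 15 18 23 27 34 39 47 54 64 72 84 94. r_4(19) = 94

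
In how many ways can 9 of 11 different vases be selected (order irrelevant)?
C(11,9) = 11!/(9!×2!) = 55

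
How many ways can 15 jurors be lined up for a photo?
15! = 1307674368000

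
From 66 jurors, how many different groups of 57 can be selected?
C(66,57) = 66!/(57!×9!) = 37014131440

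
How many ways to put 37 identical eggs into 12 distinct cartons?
C(37+12-1, 12-1) = C(48, 11) = 22595200368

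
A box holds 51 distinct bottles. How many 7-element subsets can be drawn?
C(51,7) = 51!/(7!×44!) = 115775100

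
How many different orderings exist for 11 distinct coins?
11! = 39916800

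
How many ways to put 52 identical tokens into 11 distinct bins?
C(52+11-1, 11-1) = C(62, 10) = 107518933731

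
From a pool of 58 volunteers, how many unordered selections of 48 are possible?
C(58,48) = 58!/(48!×10!) = 52179482355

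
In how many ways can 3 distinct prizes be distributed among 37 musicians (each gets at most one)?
P(37,3) = 37!/(37-3)! = 46620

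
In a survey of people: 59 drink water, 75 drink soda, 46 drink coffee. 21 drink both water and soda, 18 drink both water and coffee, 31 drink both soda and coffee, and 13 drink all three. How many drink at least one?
|A∪B∪C| = 59+75+46-21-18-31+13 = 123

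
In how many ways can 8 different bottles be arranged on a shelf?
8! = 40320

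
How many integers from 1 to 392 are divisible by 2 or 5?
⌊392/2⌋ + ⌊392/5⌋ - ⌊392/10⌋ = 196 + 78 - 39 = 235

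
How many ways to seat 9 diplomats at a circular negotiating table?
Circular: fix one position, arrange the rest. (9-1)! = 40320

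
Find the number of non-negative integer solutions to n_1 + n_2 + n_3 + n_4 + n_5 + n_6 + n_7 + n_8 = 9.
C(9+8-1, 8-1) = C(16, 7) = 11440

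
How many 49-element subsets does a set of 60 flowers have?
C(60,49) = 60!/(49!×11!) = 342700125300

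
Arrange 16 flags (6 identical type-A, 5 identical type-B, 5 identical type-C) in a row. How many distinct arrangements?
16! / (6! × 5! × 5!) = 2018016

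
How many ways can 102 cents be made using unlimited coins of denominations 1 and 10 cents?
Coefficient of x^102 in 1/(1-x^1) · 1/(1-x^10). Use j coins of 10 for j = 0..⌊102/10⌋ = 10, the rest in 1s: 10 + 1 = 11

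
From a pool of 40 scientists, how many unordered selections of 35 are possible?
C(40,35) = 40!/(35!×5!) = 658008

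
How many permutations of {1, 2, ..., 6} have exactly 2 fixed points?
Choose the 2 fixed points C(6,2) = 15, derange the rest: !4 = Σ_{j=0}^{4} (-1)^j·4!/j! = 24 - 24 + 12 - 4 + 1 = 9. Product = 15 × 9 = 135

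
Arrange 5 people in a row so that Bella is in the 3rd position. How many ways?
Fix one position: (5-1)! = 24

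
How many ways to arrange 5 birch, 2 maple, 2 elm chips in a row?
9! / (5! × 2! × 2!) = 756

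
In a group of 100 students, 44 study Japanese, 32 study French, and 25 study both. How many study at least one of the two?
|A∪B| = |A| + |B| - |A∩B| = 44 + 32 - 25 = 51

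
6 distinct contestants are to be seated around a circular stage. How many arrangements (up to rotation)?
Circular: fix one position, arrange the rest. (6-1)! = 120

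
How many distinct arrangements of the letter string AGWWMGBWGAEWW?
13! / (1! × 1! × 2! × 3! × 5! × 1!) = 4324320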